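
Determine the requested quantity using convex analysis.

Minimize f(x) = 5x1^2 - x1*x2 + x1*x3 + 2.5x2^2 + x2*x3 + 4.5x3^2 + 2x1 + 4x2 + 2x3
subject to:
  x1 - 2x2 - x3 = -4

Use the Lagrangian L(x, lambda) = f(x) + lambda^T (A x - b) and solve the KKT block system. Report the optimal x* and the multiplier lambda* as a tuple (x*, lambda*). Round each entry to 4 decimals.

Form the Lagrangian:
  L(x, lambda) = (1/2) x^T Q x + c^T x + lambda^T (A x - b)
Stationarity (grad_x L = 0): Q x + c + A^T lambda = 0.
Primal feasibility: A x = b.

This gives the KKT block system:
  [ Q   A^T ] [ x     ]   [-c ]
  [ A    0  ] [ lambda ] = [ b ]

Solving the linear system:
  x*      = (-0.7109, 1.4536, 0.382)
  lambda* = (6.1804)
  f(x*)   = 14.939

x* = (-0.7109, 1.4536, 0.382), lambda* = (6.1804)


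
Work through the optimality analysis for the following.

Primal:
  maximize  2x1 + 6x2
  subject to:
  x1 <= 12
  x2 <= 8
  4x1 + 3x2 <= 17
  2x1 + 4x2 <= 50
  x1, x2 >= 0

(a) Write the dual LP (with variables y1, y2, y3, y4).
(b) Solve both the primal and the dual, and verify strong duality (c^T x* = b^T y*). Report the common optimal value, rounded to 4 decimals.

The standard primal-dual pair for 'max c^T x s.t. A x <= b, x >= 0' is:
  Dual:  min b^T y  s.t.  A^T y >= c,  y >= 0.

So the dual LP is:
  minimize  12y1 + 8y2 + 17y3 + 50y4
  subject to:
    y1 + 4y3 + 2y4 >= 2
    y2 + 3y3 + 4y4 >= 6
    y1, y2, y3, y4 >= 0

Solving the primal: x* = (0, 5.6667).
  primal value c^T x* = 34.
Solving the dual: y* = (0, 0, 2, 0).
  dual value b^T y* = 34.
Strong duality: c^T x* = b^T y*. Confirmed.

34


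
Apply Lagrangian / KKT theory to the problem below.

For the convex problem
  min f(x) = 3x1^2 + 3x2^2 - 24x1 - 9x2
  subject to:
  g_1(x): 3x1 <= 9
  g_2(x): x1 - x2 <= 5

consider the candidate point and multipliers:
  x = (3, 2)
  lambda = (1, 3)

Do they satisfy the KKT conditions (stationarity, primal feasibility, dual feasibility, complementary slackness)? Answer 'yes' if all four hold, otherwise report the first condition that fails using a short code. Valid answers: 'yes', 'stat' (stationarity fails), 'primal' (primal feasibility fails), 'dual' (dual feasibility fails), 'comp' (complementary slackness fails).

Gradient of f: grad f(x) = Q x + c = (-6, 3)
Constraint values g_i(x) = a_i^T x - b_i:
  g_1((3, 2)) = 0
  g_2((3, 2)) = -4
Stationarity residual: grad f(x) + sum_i lambda_i a_i = (0, 0)
  -> stationarity OK
Primal feasibility (all g_i <= 0): OK
Dual feasibility (all lambda_i >= 0): OK
Complementary slackness (lambda_i * g_i(x) = 0 for all i): FAILS

Verdict: the first failing condition is complementary_slackness -> comp.

comp


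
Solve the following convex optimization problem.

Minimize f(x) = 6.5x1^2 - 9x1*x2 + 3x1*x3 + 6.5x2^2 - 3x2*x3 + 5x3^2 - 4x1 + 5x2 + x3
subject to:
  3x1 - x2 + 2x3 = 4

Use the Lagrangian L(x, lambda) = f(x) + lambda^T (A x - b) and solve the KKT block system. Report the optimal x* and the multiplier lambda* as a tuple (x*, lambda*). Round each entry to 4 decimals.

Form the Lagrangian:
  L(x, lambda) = (1/2) x^T Q x + c^T x + lambda^T (A x - b)
Stationarity (grad_x L = 0): Q x + c + A^T lambda = 0.
Primal feasibility: A x = b.

This gives the KKT block system:
  [ Q   A^T ] [ x     ]   [-c ]
  [ A    0  ] [ lambda ] = [ b ]

Solving the linear system:
  x*      = (1.2172, 0.2624, 0.3054)
  lambda* = (-3.4593)
  f(x*)   = 5.293

x* = (1.2172, 0.2624, 0.3054), lambda* = (-3.4593)


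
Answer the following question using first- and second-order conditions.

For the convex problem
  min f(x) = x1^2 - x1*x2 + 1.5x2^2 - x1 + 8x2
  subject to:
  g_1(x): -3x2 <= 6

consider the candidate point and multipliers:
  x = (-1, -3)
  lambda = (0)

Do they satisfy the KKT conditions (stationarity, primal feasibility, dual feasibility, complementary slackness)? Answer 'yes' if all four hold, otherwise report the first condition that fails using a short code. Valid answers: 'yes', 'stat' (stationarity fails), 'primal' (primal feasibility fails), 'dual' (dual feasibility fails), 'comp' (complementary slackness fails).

Gradient of f: grad f(x) = Q x + c = (0, 0)
Constraint values g_i(x) = a_i^T x - b_i:
  g_1((-1, -3)) = 3
Stationarity residual: grad f(x) + sum_i lambda_i a_i = (0, 0)
  -> stationarity OK
Primal feasibility (all g_i <= 0): FAILS
Dual feasibility (all lambda_i >= 0): OK
Complementary slackness (lambda_i * g_i(x) = 0 for all i): OK

Verdict: the first failing condition is primal_feasibility -> primal.

primal


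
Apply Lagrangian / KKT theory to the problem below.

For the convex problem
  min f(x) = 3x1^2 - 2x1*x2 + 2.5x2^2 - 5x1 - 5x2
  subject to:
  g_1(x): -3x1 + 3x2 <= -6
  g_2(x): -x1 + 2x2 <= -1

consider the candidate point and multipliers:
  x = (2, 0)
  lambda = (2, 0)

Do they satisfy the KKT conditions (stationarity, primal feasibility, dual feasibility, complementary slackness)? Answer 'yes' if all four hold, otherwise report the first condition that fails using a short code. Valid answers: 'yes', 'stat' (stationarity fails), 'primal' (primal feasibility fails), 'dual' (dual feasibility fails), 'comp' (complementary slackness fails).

Gradient of f: grad f(x) = Q x + c = (7, -9)
Constraint values g_i(x) = a_i^T x - b_i:
  g_1((2, 0)) = 0
  g_2((2, 0)) = -1
Stationarity residual: grad f(x) + sum_i lambda_i a_i = (1, -3)
  -> stationarity FAILS
Primal feasibility (all g_i <= 0): OK
Dual feasibility (all lambda_i >= 0): OK
Complementary slackness (lambda_i * g_i(x) = 0 for all i): OK

Verdict: the first failing condition is stationarity -> stat.

stat


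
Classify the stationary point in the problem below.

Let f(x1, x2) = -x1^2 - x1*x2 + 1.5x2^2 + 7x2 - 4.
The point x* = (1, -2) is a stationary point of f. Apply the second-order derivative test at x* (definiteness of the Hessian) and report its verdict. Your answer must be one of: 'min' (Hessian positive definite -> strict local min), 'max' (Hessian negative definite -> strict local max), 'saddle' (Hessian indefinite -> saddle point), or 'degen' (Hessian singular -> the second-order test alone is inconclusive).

Compute the Hessian H = grad^2 f:
  H = [[-2, -1], [-1, 3]]
Verify stationarity: grad f(x*) = H x* + g = (0, 0).
Eigenvalues of H: -2.1926, 3.1926.
Eigenvalues have mixed signs, so H is indefinite -> x* is a saddle point.

saddle


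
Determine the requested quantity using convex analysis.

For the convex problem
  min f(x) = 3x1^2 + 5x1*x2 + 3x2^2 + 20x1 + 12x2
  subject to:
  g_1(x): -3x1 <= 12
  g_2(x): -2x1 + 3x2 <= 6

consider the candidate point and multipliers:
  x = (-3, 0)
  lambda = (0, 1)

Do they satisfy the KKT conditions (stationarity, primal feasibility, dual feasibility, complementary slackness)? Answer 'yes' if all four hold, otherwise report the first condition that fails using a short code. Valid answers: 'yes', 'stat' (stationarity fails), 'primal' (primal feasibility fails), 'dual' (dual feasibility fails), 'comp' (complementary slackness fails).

Gradient of f: grad f(x) = Q x + c = (2, -3)
Constraint values g_i(x) = a_i^T x - b_i:
  g_1((-3, 0)) = -3
  g_2((-3, 0)) = 0
Stationarity residual: grad f(x) + sum_i lambda_i a_i = (0, 0)
  -> stationarity OK
Primal feasibility (all g_i <= 0): OK
Dual feasibility (all lambda_i >= 0): OK
Complementary slackness (lambda_i * g_i(x) = 0 for all i): OK

Verdict: yes, KKT holds.

yes


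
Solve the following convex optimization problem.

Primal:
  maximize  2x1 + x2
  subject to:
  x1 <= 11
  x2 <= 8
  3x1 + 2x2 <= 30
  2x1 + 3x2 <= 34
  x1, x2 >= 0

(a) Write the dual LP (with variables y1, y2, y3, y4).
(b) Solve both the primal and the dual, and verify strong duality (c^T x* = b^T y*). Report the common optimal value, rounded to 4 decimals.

The standard primal-dual pair for 'max c^T x s.t. A x <= b, x >= 0' is:
  Dual:  min b^T y  s.t.  A^T y >= c,  y >= 0.

So the dual LP is:
  minimize  11y1 + 8y2 + 30y3 + 34y4
  subject to:
    y1 + 3y3 + 2y4 >= 2
    y2 + 2y3 + 3y4 >= 1
    y1, y2, y3, y4 >= 0

Solving the primal: x* = (10, 0).
  primal value c^T x* = 20.
Solving the dual: y* = (0, 0, 0.6667, 0).
  dual value b^T y* = 20.
Strong duality: c^T x* = b^T y*. Confirmed.

20


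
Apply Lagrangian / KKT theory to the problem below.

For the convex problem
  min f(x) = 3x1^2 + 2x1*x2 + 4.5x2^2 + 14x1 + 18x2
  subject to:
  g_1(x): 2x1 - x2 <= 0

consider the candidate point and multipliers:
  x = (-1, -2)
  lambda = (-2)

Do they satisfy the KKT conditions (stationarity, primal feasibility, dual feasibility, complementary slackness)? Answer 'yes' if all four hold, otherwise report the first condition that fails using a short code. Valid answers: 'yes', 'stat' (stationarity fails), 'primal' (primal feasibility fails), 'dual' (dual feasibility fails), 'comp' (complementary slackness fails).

Gradient of f: grad f(x) = Q x + c = (4, -2)
Constraint values g_i(x) = a_i^T x - b_i:
  g_1((-1, -2)) = 0
Stationarity residual: grad f(x) + sum_i lambda_i a_i = (0, 0)
  -> stationarity OK
Primal feasibility (all g_i <= 0): OK
Dual feasibility (all lambda_i >= 0): FAILS
Complementary slackness (lambda_i * g_i(x) = 0 for all i): OK

Verdict: the first failing condition is dual_feasibility -> dual.

dual


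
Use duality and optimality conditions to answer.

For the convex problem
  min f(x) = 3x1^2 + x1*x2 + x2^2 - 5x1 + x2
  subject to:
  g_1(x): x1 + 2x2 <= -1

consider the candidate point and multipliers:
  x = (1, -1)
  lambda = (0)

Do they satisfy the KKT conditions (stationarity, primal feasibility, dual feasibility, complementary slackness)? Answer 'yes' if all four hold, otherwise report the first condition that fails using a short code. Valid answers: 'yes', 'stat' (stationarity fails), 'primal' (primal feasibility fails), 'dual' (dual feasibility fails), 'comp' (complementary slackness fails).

Gradient of f: grad f(x) = Q x + c = (0, 0)
Constraint values g_i(x) = a_i^T x - b_i:
  g_1((1, -1)) = 0
Stationarity residual: grad f(x) + sum_i lambda_i a_i = (0, 0)
  -> stationarity OK
Primal feasibility (all g_i <= 0): OK
Dual feasibility (all lambda_i >= 0): OK
Complementary slackness (lambda_i * g_i(x) = 0 for all i): OK

Verdict: yes, KKT holds.

yes


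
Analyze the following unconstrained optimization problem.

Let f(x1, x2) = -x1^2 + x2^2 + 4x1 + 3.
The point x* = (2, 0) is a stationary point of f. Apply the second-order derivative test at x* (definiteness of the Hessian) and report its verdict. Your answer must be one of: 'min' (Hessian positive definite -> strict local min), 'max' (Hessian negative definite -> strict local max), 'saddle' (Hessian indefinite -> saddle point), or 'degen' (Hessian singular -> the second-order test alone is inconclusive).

Compute the Hessian H = grad^2 f:
  H = [[-2, 0], [0, 2]]
Verify stationarity: grad f(x*) = H x* + g = (0, 0).
Eigenvalues of H: -2, 2.
Eigenvalues have mixed signs, so H is indefinite -> x* is a saddle point.

saddle


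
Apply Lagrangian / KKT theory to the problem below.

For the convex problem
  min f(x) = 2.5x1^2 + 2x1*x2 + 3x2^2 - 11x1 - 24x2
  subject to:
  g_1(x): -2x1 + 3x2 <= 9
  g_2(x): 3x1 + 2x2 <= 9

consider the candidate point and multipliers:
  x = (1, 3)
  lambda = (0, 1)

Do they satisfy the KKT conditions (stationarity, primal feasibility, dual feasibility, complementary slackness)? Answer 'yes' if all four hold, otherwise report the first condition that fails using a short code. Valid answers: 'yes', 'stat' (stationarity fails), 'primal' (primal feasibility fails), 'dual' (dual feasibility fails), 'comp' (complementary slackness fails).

Gradient of f: grad f(x) = Q x + c = (0, -4)
Constraint values g_i(x) = a_i^T x - b_i:
  g_1((1, 3)) = -2
  g_2((1, 3)) = 0
Stationarity residual: grad f(x) + sum_i lambda_i a_i = (3, -2)
  -> stationarity FAILS
Primal feasibility (all g_i <= 0): OK
Dual feasibility (all lambda_i >= 0): OK
Complementary slackness (lambda_i * g_i(x) = 0 for all i): OK

Verdict: the first failing condition is stationarity -> stat.

stat


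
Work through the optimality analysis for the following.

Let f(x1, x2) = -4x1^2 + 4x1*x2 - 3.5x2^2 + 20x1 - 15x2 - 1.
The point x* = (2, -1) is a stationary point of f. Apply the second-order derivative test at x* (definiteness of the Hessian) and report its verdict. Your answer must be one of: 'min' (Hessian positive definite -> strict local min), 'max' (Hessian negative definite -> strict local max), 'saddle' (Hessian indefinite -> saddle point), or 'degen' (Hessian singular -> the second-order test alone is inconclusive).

Compute the Hessian H = grad^2 f:
  H = [[-8, 4], [4, -7]]
Verify stationarity: grad f(x*) = H x* + g = (0, 0).
Eigenvalues of H: -11.5311, -3.4689.
Both eigenvalues < 0, so H is negative definite -> x* is a strict local max.

max


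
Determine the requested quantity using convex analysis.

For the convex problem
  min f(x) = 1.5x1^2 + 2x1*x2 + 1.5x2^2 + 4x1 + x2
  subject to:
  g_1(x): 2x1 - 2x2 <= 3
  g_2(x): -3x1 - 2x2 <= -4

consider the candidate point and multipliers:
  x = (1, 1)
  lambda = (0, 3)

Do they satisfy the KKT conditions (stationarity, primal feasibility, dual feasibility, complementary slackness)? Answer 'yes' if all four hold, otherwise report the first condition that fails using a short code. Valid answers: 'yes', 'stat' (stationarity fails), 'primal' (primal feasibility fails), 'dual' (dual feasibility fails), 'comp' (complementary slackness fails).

Gradient of f: grad f(x) = Q x + c = (9, 6)
Constraint values g_i(x) = a_i^T x - b_i:
  g_1((1, 1)) = -3
  g_2((1, 1)) = -1
Stationarity residual: grad f(x) + sum_i lambda_i a_i = (0, 0)
  -> stationarity OK
Primal feasibility (all g_i <= 0): OK
Dual feasibility (all lambda_i >= 0): OK
Complementary slackness (lambda_i * g_i(x) = 0 for all i): FAILS

Verdict: the first failing condition is complementary_slackness -> comp.

comp


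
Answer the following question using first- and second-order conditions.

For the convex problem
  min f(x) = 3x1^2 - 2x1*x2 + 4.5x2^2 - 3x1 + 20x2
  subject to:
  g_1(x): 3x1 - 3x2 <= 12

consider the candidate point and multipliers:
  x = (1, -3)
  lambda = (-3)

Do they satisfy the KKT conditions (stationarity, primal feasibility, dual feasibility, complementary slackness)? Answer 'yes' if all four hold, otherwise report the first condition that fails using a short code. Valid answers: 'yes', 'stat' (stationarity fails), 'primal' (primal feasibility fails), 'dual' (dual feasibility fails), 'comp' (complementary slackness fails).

Gradient of f: grad f(x) = Q x + c = (9, -9)
Constraint values g_i(x) = a_i^T x - b_i:
  g_1((1, -3)) = 0
Stationarity residual: grad f(x) + sum_i lambda_i a_i = (0, 0)
  -> stationarity OK
Primal feasibility (all g_i <= 0): OK
Dual feasibility (all lambda_i >= 0): FAILS
Complementary slackness (lambda_i * g_i(x) = 0 for all i): OK

Verdict: the first failing condition is dual_feasibility -> dual.

dual


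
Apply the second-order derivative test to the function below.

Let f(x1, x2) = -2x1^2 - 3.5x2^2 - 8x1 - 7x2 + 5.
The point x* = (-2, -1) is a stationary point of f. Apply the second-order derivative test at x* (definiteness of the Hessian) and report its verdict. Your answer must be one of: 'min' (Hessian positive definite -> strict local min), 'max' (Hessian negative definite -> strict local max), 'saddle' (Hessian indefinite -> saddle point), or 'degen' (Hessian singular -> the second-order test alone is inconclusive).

Compute the Hessian H = grad^2 f:
  H = [[-4, 0], [0, -7]]
Verify stationarity: grad f(x*) = H x* + g = (0, 0).
Eigenvalues of H: -7, -4.
Both eigenvalues < 0, so H is negative definite -> x* is a strict local max.

max


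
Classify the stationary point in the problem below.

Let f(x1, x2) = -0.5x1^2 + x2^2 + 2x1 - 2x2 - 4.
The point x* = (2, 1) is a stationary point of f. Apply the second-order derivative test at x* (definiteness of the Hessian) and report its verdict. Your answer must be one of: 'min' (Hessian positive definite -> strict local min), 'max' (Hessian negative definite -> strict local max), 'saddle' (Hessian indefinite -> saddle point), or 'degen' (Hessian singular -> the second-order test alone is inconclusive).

Compute the Hessian H = grad^2 f:
  H = [[-1, 0], [0, 2]]
Verify stationarity: grad f(x*) = H x* + g = (0, 0).
Eigenvalues of H: -1, 2.
Eigenvalues have mixed signs, so H is indefinite -> x* is a saddle point.

saddle


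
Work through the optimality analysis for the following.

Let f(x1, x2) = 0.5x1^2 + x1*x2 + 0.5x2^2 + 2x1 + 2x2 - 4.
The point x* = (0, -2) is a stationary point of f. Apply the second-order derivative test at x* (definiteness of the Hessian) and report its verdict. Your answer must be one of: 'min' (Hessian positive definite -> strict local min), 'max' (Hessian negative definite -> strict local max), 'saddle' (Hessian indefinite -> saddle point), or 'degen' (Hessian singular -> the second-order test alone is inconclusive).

Compute the Hessian H = grad^2 f:
  H = [[1, 1], [1, 1]]
Verify stationarity: grad f(x*) = H x* + g = (0, 0).
Eigenvalues of H: 0, 2.
H has a zero eigenvalue (singular; positive semidefinite but not definite), so H is neither positive definite, negative definite, nor indefinite. The second-order test alone is inconclusive -> degen.
(Indeed, f is constant along the null direction of H through x*, so x* is not a strict local extremum.)

degen


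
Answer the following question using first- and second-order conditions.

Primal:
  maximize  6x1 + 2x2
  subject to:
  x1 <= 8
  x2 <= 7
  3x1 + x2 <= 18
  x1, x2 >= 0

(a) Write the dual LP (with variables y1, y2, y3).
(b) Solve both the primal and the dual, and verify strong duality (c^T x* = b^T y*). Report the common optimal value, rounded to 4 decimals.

The standard primal-dual pair for 'max c^T x s.t. A x <= b, x >= 0' is:
  Dual:  min b^T y  s.t.  A^T y >= c,  y >= 0.

So the dual LP is:
  minimize  8y1 + 7y2 + 18y3
  subject to:
    y1 + 3y3 >= 6
    y2 + y3 >= 2
    y1, y2, y3 >= 0

Solving the primal: x* = (6, 0).
  primal value c^T x* = 36.
Solving the dual: y* = (0, 0, 2).
  dual value b^T y* = 36.
Strong duality: c^T x* = b^T y*. Confirmed.

36


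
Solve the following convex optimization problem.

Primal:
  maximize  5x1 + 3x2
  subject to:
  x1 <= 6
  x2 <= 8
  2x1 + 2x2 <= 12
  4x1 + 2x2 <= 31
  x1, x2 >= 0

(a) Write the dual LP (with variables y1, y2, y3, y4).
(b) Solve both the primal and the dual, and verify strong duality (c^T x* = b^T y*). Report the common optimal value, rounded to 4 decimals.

The standard primal-dual pair for 'max c^T x s.t. A x <= b, x >= 0' is:
  Dual:  min b^T y  s.t.  A^T y >= c,  y >= 0.

So the dual LP is:
  minimize  6y1 + 8y2 + 12y3 + 31y4
  subject to:
    y1 + 2y3 + 4y4 >= 5
    y2 + 2y3 + 2y4 >= 3
    y1, y2, y3, y4 >= 0

Solving the primal: x* = (6, 0).
  primal value c^T x* = 30.
Solving the dual: y* = (2, 0, 1.5, 0).
  dual value b^T y* = 30.
Strong duality: c^T x* = b^T y*. Confirmed.

30


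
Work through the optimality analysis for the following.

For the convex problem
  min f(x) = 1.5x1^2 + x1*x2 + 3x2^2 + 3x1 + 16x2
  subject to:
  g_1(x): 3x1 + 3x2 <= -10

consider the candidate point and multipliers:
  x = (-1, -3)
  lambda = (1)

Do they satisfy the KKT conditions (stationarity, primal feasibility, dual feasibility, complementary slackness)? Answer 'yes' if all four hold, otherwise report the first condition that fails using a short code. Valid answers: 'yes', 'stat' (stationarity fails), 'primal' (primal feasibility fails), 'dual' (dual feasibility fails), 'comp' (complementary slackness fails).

Gradient of f: grad f(x) = Q x + c = (-3, -3)
Constraint values g_i(x) = a_i^T x - b_i:
  g_1((-1, -3)) = -2
Stationarity residual: grad f(x) + sum_i lambda_i a_i = (0, 0)
  -> stationarity OK
Primal feasibility (all g_i <= 0): OK
Dual feasibility (all lambda_i >= 0): OK
Complementary slackness (lambda_i * g_i(x) = 0 for all i): FAILS

Verdict: the first failing condition is complementary_slackness -> comp.

comp


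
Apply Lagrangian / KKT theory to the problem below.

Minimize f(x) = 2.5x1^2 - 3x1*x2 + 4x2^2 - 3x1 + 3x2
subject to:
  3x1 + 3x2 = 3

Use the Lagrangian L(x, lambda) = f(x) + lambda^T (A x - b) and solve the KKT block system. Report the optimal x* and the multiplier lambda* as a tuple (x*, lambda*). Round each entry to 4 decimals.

Form the Lagrangian:
  L(x, lambda) = (1/2) x^T Q x + c^T x + lambda^T (A x - b)
Stationarity (grad_x L = 0): Q x + c + A^T lambda = 0.
Primal feasibility: A x = b.

This gives the KKT block system:
  [ Q   A^T ] [ x     ]   [-c ]
  [ A    0  ] [ lambda ] = [ b ]

Solving the linear system:
  x*      = (0.8947, 0.1053)
  lambda* = (-0.386)
  f(x*)   = -0.6053

x* = (0.8947, 0.1053), lambda* = (-0.386)


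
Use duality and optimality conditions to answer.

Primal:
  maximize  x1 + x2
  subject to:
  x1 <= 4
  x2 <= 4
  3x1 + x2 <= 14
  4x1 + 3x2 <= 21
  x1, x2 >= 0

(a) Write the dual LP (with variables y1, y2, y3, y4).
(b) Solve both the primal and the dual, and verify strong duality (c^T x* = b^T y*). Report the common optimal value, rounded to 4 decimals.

The standard primal-dual pair for 'max c^T x s.t. A x <= b, x >= 0' is:
  Dual:  min b^T y  s.t.  A^T y >= c,  y >= 0.

So the dual LP is:
  minimize  4y1 + 4y2 + 14y3 + 21y4
  subject to:
    y1 + 3y3 + 4y4 >= 1
    y2 + y3 + 3y4 >= 1
    y1, y2, y3, y4 >= 0

Solving the primal: x* = (2.25, 4).
  primal value c^T x* = 6.25.
Solving the dual: y* = (0, 0.25, 0, 0.25).
  dual value b^T y* = 6.25.
Strong duality: c^T x* = b^T y*. Confirmed.

6.25


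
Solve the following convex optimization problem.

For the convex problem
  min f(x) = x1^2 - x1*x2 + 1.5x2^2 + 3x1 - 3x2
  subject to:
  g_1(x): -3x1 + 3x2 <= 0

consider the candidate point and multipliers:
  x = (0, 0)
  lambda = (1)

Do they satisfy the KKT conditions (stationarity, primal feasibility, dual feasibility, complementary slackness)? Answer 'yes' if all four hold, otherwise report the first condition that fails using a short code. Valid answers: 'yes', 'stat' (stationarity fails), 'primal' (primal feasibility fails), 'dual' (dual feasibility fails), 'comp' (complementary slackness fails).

Gradient of f: grad f(x) = Q x + c = (3, -3)
Constraint values g_i(x) = a_i^T x - b_i:
  g_1((0, 0)) = 0
Stationarity residual: grad f(x) + sum_i lambda_i a_i = (0, 0)
  -> stationarity OK
Primal feasibility (all g_i <= 0): OK
Dual feasibility (all lambda_i >= 0): OK
Complementary slackness (lambda_i * g_i(x) = 0 for all i): OK

Verdict: yes, KKT holds.

yes


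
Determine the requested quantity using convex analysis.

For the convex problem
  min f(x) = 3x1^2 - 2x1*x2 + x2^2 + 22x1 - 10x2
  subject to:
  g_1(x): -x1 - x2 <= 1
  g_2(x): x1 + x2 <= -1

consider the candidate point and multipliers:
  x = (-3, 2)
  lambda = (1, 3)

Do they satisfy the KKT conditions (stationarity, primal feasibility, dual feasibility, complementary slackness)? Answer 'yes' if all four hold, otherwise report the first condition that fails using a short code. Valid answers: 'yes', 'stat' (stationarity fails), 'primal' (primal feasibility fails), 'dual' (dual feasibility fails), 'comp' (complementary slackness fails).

Gradient of f: grad f(x) = Q x + c = (0, 0)
Constraint values g_i(x) = a_i^T x - b_i:
  g_1((-3, 2)) = 0
  g_2((-3, 2)) = 0
Stationarity residual: grad f(x) + sum_i lambda_i a_i = (2, 2)
  -> stationarity FAILS
Primal feasibility (all g_i <= 0): OK
Dual feasibility (all lambda_i >= 0): OK
Complementary slackness (lambda_i * g_i(x) = 0 for all i): OK

Verdict: the first failing condition is stationarity -> stat.

stat


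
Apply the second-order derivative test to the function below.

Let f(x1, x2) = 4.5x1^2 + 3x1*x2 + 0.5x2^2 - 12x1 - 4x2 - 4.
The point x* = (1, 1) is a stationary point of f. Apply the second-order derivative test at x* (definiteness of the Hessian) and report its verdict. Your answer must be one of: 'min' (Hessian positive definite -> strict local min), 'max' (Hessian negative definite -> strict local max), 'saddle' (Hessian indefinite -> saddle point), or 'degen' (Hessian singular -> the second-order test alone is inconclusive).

Compute the Hessian H = grad^2 f:
  H = [[9, 3], [3, 1]]
Verify stationarity: grad f(x*) = H x* + g = (0, 0).
Eigenvalues of H: 0, 10.
H has a zero eigenvalue (singular; positive semidefinite but not definite), so H is neither positive definite, negative definite, nor indefinite. The second-order test alone is inconclusive -> degen.
(Indeed, f is constant along the null direction of H through x*, so x* is not a strict local extremum.)

degen


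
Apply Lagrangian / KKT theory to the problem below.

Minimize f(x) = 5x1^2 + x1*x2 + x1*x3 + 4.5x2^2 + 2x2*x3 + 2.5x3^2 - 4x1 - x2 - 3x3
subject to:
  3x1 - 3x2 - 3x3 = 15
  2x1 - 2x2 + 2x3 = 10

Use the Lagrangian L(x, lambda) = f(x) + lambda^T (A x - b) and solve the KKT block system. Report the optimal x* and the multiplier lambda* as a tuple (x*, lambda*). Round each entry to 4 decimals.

Form the Lagrangian:
  L(x, lambda) = (1/2) x^T Q x + c^T x + lambda^T (A x - b)
Stationarity (grad_x L = 0): Q x + c + A^T lambda = 0.
Primal feasibility: A x = b.

This gives the KKT block system:
  [ Q   A^T ] [ x     ]   [-c ]
  [ A    0  ] [ lambda ] = [ b ]

Solving the linear system:
  x*      = (2.619, -2.381, 0)
  lambda* = (-4.1587, -3.6667)
  f(x*)   = 45.4762

x* = (2.619, -2.381, 0), lambda* = (-4.1587, -3.6667)


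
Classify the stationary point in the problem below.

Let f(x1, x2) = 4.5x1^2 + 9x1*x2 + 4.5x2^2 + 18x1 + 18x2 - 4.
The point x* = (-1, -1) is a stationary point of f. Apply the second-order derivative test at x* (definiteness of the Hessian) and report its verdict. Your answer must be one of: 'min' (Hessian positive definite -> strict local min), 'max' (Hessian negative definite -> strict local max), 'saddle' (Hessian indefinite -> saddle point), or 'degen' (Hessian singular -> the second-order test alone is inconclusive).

Compute the Hessian H = grad^2 f:
  H = [[9, 9], [9, 9]]
Verify stationarity: grad f(x*) = H x* + g = (0, 0).
Eigenvalues of H: 0, 18.
H has a zero eigenvalue (singular; positive semidefinite but not definite), so H is neither positive definite, negative definite, nor indefinite. The second-order test alone is inconclusive -> degen.
(Indeed, f is constant along the null direction of H through x*, so x* is not a strict local extremum.)

degen


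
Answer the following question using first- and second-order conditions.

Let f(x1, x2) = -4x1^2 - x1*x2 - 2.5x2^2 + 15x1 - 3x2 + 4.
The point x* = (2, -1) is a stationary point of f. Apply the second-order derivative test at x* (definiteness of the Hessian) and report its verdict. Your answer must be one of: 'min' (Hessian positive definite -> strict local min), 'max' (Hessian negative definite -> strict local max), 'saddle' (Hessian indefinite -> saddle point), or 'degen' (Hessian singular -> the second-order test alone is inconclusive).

Compute the Hessian H = grad^2 f:
  H = [[-8, -1], [-1, -5]]
Verify stationarity: grad f(x*) = H x* + g = (0, 0).
Eigenvalues of H: -8.3028, -4.6972.
Both eigenvalues < 0, so H is negative definite -> x* is a strict local max.

max


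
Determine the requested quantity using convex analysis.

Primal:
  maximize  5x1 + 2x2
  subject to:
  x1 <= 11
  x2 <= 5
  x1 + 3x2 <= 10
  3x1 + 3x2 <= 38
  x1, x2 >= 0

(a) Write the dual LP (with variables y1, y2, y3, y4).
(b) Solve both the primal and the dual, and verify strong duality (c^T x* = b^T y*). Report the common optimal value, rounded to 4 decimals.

The standard primal-dual pair for 'max c^T x s.t. A x <= b, x >= 0' is:
  Dual:  min b^T y  s.t.  A^T y >= c,  y >= 0.

So the dual LP is:
  minimize  11y1 + 5y2 + 10y3 + 38y4
  subject to:
    y1 + y3 + 3y4 >= 5
    y2 + 3y3 + 3y4 >= 2
    y1, y2, y3, y4 >= 0

Solving the primal: x* = (10, 0).
  primal value c^T x* = 50.
Solving the dual: y* = (0, 0, 5, 0).
  dual value b^T y* = 50.
Strong duality: c^T x* = b^T y*. Confirmed.

50


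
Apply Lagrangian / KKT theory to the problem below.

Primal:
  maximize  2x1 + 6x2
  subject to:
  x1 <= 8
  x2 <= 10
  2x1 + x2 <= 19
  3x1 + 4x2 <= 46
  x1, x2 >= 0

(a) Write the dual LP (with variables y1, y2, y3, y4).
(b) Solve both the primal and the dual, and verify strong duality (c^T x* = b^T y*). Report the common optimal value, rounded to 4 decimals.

The standard primal-dual pair for 'max c^T x s.t. A x <= b, x >= 0' is:
  Dual:  min b^T y  s.t.  A^T y >= c,  y >= 0.

So the dual LP is:
  minimize  8y1 + 10y2 + 19y3 + 46y4
  subject to:
    y1 + 2y3 + 3y4 >= 2
    y2 + y3 + 4y4 >= 6
    y1, y2, y3, y4 >= 0

Solving the primal: x* = (2, 10).
  primal value c^T x* = 64.
Solving the dual: y* = (0, 3.3333, 0, 0.6667).
  dual value b^T y* = 64.
Strong duality: c^T x* = b^T y*. Confirmed.

64


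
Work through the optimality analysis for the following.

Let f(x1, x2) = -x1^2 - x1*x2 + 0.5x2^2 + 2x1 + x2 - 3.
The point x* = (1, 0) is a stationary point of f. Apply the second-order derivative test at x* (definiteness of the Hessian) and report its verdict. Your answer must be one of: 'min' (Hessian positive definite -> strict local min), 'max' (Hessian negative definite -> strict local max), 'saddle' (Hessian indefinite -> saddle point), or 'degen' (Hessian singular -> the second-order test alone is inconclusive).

Compute the Hessian H = grad^2 f:
  H = [[-2, -1], [-1, 1]]
Verify stationarity: grad f(x*) = H x* + g = (0, 0).
Eigenvalues of H: -2.3028, 1.3028.
Eigenvalues have mixed signs, so H is indefinite -> x* is a saddle point.

saddle


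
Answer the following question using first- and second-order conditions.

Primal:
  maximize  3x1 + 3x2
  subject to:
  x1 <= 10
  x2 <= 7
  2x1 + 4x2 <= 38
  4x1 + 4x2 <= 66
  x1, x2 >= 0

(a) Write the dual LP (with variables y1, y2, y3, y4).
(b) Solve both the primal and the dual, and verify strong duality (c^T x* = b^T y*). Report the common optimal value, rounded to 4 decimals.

The standard primal-dual pair for 'max c^T x s.t. A x <= b, x >= 0' is:
  Dual:  min b^T y  s.t.  A^T y >= c,  y >= 0.

So the dual LP is:
  minimize  10y1 + 7y2 + 38y3 + 66y4
  subject to:
    y1 + 2y3 + 4y4 >= 3
    y2 + 4y3 + 4y4 >= 3
    y1, y2, y3, y4 >= 0

Solving the primal: x* = (10, 4.5).
  primal value c^T x* = 43.5.
Solving the dual: y* = (1.5, 0, 0.75, 0).
  dual value b^T y* = 43.5.
Strong duality: c^T x* = b^T y*. Confirmed.

43.5


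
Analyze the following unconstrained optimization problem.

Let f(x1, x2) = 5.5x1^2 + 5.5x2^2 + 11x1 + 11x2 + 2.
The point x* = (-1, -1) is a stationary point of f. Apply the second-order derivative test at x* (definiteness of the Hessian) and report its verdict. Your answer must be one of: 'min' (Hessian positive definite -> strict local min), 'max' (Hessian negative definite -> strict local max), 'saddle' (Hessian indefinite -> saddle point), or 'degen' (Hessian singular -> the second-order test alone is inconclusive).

Compute the Hessian H = grad^2 f:
  H = [[11, 0], [0, 11]]
Verify stationarity: grad f(x*) = H x* + g = (0, 0).
Eigenvalues of H: 11, 11.
Both eigenvalues > 0, so H is positive definite -> x* is a strict local min.

min


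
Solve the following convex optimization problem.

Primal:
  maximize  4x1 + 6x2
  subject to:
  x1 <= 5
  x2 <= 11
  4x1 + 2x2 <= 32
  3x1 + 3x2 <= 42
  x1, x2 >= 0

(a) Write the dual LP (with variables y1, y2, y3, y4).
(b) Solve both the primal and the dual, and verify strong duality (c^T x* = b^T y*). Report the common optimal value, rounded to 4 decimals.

The standard primal-dual pair for 'max c^T x s.t. A x <= b, x >= 0' is:
  Dual:  min b^T y  s.t.  A^T y >= c,  y >= 0.

So the dual LP is:
  minimize  5y1 + 11y2 + 32y3 + 42y4
  subject to:
    y1 + 4y3 + 3y4 >= 4
    y2 + 2y3 + 3y4 >= 6
    y1, y2, y3, y4 >= 0

Solving the primal: x* = (2.5, 11).
  primal value c^T x* = 76.
Solving the dual: y* = (0, 4, 1, 0).
  dual value b^T y* = 76.
Strong duality: c^T x* = b^T y*. Confirmed.

76


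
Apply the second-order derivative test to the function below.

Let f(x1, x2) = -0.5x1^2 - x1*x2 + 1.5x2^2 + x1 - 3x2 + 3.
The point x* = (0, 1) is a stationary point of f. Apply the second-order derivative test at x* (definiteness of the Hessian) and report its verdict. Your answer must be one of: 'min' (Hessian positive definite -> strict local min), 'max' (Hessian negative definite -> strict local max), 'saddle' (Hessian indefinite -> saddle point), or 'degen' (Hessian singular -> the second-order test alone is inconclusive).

Compute the Hessian H = grad^2 f:
  H = [[-1, -1], [-1, 3]]
Verify stationarity: grad f(x*) = H x* + g = (0, 0).
Eigenvalues of H: -1.2361, 3.2361.
Eigenvalues have mixed signs, so H is indefinite -> x* is a saddle point.

saddle


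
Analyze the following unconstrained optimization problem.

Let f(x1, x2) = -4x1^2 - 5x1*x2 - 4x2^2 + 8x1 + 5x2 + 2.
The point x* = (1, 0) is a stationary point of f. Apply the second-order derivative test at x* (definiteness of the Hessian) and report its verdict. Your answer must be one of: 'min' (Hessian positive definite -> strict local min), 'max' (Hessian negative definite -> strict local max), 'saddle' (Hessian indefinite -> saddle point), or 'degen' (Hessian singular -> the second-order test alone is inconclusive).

Compute the Hessian H = grad^2 f:
  H = [[-8, -5], [-5, -8]]
Verify stationarity: grad f(x*) = H x* + g = (0, 0).
Eigenvalues of H: -13, -3.
Both eigenvalues < 0, so H is negative definite -> x* is a strict local max.

max


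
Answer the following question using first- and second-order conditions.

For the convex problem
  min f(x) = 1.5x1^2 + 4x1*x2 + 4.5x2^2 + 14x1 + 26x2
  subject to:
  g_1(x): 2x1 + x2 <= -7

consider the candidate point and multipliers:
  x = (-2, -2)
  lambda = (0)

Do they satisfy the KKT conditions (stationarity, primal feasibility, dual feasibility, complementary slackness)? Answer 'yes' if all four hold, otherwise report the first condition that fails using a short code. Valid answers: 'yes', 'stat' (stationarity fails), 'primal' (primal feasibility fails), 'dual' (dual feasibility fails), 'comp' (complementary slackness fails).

Gradient of f: grad f(x) = Q x + c = (0, 0)
Constraint values g_i(x) = a_i^T x - b_i:
  g_1((-2, -2)) = 1
Stationarity residual: grad f(x) + sum_i lambda_i a_i = (0, 0)
  -> stationarity OK
Primal feasibility (all g_i <= 0): FAILS
Dual feasibility (all lambda_i >= 0): OK
Complementary slackness (lambda_i * g_i(x) = 0 for all i): OK

Verdict: the first failing condition is primal_feasibility -> primal.

primal


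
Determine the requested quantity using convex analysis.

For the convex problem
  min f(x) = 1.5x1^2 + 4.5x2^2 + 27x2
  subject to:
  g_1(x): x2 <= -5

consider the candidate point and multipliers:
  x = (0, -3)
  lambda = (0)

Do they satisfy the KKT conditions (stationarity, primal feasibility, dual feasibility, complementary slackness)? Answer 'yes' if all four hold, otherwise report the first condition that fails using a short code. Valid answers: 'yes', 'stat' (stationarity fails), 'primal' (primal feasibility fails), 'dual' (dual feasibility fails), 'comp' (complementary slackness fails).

Gradient of f: grad f(x) = Q x + c = (0, 0)
Constraint values g_i(x) = a_i^T x - b_i:
  g_1((0, -3)) = 2
Stationarity residual: grad f(x) + sum_i lambda_i a_i = (0, 0)
  -> stationarity OK
Primal feasibility (all g_i <= 0): FAILS
Dual feasibility (all lambda_i >= 0): OK
Complementary slackness (lambda_i * g_i(x) = 0 for all i): OK

Verdict: the first failing condition is primal_feasibility -> primal.

primal


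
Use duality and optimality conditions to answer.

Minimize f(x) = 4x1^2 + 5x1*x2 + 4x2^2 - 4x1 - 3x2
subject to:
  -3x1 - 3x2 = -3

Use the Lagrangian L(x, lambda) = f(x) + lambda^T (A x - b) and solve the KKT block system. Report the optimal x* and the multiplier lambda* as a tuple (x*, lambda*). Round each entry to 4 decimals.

Form the Lagrangian:
  L(x, lambda) = (1/2) x^T Q x + c^T x + lambda^T (A x - b)
Stationarity (grad_x L = 0): Q x + c + A^T lambda = 0.
Primal feasibility: A x = b.

This gives the KKT block system:
  [ Q   A^T ] [ x     ]   [-c ]
  [ A    0  ] [ lambda ] = [ b ]

Solving the linear system:
  x*      = (0.6667, 0.3333)
  lambda* = (1)
  f(x*)   = -0.3333

x* = (0.6667, 0.3333), lambda* = (1)


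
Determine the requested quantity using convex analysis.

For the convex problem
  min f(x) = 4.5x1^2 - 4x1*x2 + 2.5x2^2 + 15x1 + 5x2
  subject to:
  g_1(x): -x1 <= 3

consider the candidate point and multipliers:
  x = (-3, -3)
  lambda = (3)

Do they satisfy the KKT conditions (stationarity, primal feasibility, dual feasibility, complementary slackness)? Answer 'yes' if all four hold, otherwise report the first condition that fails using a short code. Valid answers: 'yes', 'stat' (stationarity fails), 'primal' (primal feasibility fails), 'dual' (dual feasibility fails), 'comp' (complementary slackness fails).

Gradient of f: grad f(x) = Q x + c = (0, 2)
Constraint values g_i(x) = a_i^T x - b_i:
  g_1((-3, -3)) = 0
Stationarity residual: grad f(x) + sum_i lambda_i a_i = (-3, 2)
  -> stationarity FAILS
Primal feasibility (all g_i <= 0): OK
Dual feasibility (all lambda_i >= 0): OK
Complementary slackness (lambda_i * g_i(x) = 0 for all i): OK

Verdict: the first failing condition is stationarity -> stat.

stat


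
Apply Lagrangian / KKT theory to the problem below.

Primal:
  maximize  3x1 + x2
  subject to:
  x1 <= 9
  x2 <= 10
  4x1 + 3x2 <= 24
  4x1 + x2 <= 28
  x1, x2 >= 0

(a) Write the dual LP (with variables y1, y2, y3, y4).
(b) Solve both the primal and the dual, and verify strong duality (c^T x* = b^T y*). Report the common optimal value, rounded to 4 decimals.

The standard primal-dual pair for 'max c^T x s.t. A x <= b, x >= 0' is:
  Dual:  min b^T y  s.t.  A^T y >= c,  y >= 0.

So the dual LP is:
  minimize  9y1 + 10y2 + 24y3 + 28y4
  subject to:
    y1 + 4y3 + 4y4 >= 3
    y2 + 3y3 + y4 >= 1
    y1, y2, y3, y4 >= 0

Solving the primal: x* = (6, 0).
  primal value c^T x* = 18.
Solving the dual: y* = (0, 0, 0.75, 0).
  dual value b^T y* = 18.
Strong duality: c^T x* = b^T y*. Confirmed.

18


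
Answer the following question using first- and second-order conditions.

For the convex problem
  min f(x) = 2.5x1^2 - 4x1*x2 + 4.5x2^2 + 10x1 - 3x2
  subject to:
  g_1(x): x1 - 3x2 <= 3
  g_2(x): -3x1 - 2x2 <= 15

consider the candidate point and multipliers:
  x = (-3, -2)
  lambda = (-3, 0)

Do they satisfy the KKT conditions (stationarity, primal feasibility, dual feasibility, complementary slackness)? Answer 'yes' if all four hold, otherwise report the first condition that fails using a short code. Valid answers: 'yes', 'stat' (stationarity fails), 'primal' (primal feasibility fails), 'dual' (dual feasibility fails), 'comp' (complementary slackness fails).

Gradient of f: grad f(x) = Q x + c = (3, -9)
Constraint values g_i(x) = a_i^T x - b_i:
  g_1((-3, -2)) = 0
  g_2((-3, -2)) = -2
Stationarity residual: grad f(x) + sum_i lambda_i a_i = (0, 0)
  -> stationarity OK
Primal feasibility (all g_i <= 0): OK
Dual feasibility (all lambda_i >= 0): FAILS
Complementary slackness (lambda_i * g_i(x) = 0 for all i): OK

Verdict: the first failing condition is dual_feasibility -> dual.

dual


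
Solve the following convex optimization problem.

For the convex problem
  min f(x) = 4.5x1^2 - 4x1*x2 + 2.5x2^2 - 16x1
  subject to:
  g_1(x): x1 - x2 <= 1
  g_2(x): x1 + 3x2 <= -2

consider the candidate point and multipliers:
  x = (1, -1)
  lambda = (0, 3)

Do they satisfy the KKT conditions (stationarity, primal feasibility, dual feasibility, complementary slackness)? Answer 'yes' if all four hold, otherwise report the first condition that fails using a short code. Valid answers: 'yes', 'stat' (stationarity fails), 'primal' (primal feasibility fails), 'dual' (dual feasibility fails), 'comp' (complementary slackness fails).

Gradient of f: grad f(x) = Q x + c = (-3, -9)
Constraint values g_i(x) = a_i^T x - b_i:
  g_1((1, -1)) = 1
  g_2((1, -1)) = 0
Stationarity residual: grad f(x) + sum_i lambda_i a_i = (0, 0)
  -> stationarity OK
Primal feasibility (all g_i <= 0): FAILS
Dual feasibility (all lambda_i >= 0): OK
Complementary slackness (lambda_i * g_i(x) = 0 for all i): OK

Verdict: the first failing condition is primal_feasibility -> primal.

primal


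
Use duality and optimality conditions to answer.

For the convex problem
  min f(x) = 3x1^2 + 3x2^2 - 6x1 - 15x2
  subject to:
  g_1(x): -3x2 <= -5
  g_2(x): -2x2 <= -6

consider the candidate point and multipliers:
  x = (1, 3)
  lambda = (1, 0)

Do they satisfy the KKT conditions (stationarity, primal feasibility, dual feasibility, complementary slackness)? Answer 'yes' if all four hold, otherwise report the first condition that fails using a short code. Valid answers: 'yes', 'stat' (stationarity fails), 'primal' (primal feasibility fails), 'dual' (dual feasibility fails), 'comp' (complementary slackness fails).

Gradient of f: grad f(x) = Q x + c = (0, 3)
Constraint values g_i(x) = a_i^T x - b_i:
  g_1((1, 3)) = -4
  g_2((1, 3)) = 0
Stationarity residual: grad f(x) + sum_i lambda_i a_i = (0, 0)
  -> stationarity OK
Primal feasibility (all g_i <= 0): OK
Dual feasibility (all lambda_i >= 0): OK
Complementary slackness (lambda_i * g_i(x) = 0 for all i): FAILS

Verdict: the first failing condition is complementary_slackness -> comp.

comp
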